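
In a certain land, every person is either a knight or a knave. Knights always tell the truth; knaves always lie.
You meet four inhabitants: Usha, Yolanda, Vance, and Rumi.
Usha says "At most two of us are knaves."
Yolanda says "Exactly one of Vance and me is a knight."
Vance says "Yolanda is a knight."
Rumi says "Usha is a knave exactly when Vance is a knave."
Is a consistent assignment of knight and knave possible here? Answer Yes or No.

Yes

One consistent assignment: Usha=knave, Yolanda=knave, Vance=knave, Rumi=knight.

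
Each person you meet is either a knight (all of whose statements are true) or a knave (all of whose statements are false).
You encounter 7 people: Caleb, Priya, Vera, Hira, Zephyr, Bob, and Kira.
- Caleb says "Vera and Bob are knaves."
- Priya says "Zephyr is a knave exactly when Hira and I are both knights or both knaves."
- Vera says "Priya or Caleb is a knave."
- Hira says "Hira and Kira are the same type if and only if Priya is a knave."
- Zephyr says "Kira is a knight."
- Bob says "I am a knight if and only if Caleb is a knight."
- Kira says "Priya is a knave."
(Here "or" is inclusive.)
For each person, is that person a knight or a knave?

Caleb is a knight, Priya is a knight, Vera is a knave, Hira is a knight, Zephyr is a knave, Bob is a knave, and Kira is a knave.

Since Caleb is a knight, "Vera and Bob are knaves" needs to be True, which holds.
Since Priya is a knight, "Zephyr is a knave exactly when Hira and I are both knights or both knaves" needs to be True, which holds.
Since Vera is a knave, "Priya or Caleb is a knave" needs to be False, which holds.
Since Hira is a knight, "Hira and Kira are the same type if and only if Priya is a knave" needs to be True, which holds.
Zephyr (knave): "Kira is a knight" — False. ✓
As a knave, Bob's statement "I am a knight if and only if Caleb is a knight" should be False; it is.
Since Kira is a knave, "Priya is a knave" needs to be False, which holds.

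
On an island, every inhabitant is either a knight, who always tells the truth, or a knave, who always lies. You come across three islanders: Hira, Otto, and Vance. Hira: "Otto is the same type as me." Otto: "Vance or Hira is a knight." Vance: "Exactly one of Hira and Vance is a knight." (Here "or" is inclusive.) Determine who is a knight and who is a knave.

Hira is a knave, Otto is a knight, and Vance is a knight.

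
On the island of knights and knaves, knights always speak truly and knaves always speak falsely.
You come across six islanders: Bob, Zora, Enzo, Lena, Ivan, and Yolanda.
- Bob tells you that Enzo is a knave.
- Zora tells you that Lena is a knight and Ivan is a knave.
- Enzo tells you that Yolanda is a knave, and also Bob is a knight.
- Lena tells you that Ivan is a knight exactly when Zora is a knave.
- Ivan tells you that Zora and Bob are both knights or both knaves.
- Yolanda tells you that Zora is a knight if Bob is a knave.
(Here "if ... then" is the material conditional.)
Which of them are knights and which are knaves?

Knights: Bob and Yolanda. Knaves: Zora, Enzo, Lena, and Ivan.

Bob is a knight; "Enzo is a knave" is true, as required.
Since Zora is a knave, "Lena is a knight and Ivan is a knave" needs to be False, which holds.
Enzo is a knave, so "Yolanda is a knave, and also Bob is a knight" must be False — and it is.
Lena is a knave, so "Ivan is a knight exactly when Zora is a knave" must be False — and it is.
As a knave, Ivan's statement "Zora and Bob are both knights or both knaves" should be False; it is.
Yolanda is a knight; "Zora is a knight if Bob is a knave" is true, as required.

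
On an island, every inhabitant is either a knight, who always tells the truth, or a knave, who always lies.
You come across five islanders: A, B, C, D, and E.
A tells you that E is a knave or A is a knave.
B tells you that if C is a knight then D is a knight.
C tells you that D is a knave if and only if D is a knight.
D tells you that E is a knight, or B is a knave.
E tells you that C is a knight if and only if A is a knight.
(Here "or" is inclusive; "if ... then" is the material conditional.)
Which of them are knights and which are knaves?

Knights: A and B. Knaves: C, D, and E.

Suppose A is a knave. Then A's statement "E is a knave or A is a knave" would have to be false. Checking the 16 ways to assign the others, none is consistent with every speaker.
(For instance, with B=knight, C=knave, D=knave, E=knave, A's claim "E is a knave or A is a knave" comes out true where it would need to be false.)
So A must be a knight, making "E is a knave or A is a knave" true. Taking A=knight, B=knight, C=knave, D=knave, E=knave, each remaining statement checks out:
  B (knight): "if C is a knight then D is a knight" — true. ✓
  C (knave): "D is a knave if and only if D is a knight" — false. ✓
  D (knave): "E is a knight, or B is a knave" — false. ✓
  E (knave): "C is a knight if and only if A is a knight" — false. ✓
This is the unique consistent assignment.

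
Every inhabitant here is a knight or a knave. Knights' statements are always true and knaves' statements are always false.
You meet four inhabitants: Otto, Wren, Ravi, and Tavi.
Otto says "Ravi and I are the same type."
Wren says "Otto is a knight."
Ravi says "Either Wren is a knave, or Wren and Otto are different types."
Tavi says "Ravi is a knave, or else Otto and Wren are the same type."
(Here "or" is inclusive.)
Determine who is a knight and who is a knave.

Otto is a knave, Wren is a knave, Ravi is a knight, and Tavi is a knight.

Otto is a knave, and the claim "Ravi and I are the same type" is indeed false.
Wren is a knave; "Otto is a knight" is false, as required.
Ravi is a knight, and the claim "either Wren is a knave, or Wren and Otto are different types" is indeed True.
As a knight, Tavi's statement "Ravi is a knave, or else Otto and Wren are the same type" should be True; it is.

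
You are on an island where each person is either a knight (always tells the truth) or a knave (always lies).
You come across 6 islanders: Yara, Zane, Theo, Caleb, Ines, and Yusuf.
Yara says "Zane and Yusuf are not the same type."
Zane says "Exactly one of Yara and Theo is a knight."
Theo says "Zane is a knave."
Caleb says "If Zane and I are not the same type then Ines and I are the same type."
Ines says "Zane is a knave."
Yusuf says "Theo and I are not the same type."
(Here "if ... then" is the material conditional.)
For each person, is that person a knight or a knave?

Yara is a knight, and the claim "Zane and Yusuf are not the same type" is indeed true.
Since Zane is a knight, "exactly one of Yara and Theo is a knight" needs to be true, which holds.
Since Theo is a knave, "Zane is a knave" needs to be false, which holds.
Caleb is a knight, so "if Zane and I are not the same type then Ines and I are the same type" must be true — and it is.
Ines is a knave, so "Zane is a knave" must be false — and it is.
Yusuf is a knave, and the claim "Theo and I are not the same type" is indeed false.

Yara is a knight, Zane is a knight, Theo is a knave, Caleb is a knight, Ines is a knave, and Yusuf is a knave.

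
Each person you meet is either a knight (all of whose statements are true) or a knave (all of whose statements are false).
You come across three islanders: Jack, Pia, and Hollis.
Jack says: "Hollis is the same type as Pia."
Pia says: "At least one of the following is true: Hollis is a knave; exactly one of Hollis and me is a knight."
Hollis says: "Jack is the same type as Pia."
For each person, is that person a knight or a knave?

Jack is a knave, Pia is a knight, and Hollis is a knave.

Suppose Jack is a knight. Then Jack's statement "Hollis is the same type as Pia" would have to be true. Checking the 4 ways to assign the others, none is consistent with every speaker.
(For instance, with Pia=knight, Hollis=knave, Jack's claim "Hollis is the same type as Pia" comes out false where it would need to be true.)
So Jack must be a knave, making "Hollis is the same type as Pia" false. Taking Jack=knave, Pia=knight, Hollis=knave, each remaining statement checks out:
  Pia (knight): "at least one of the following is true: Hollis is a knave; exactly one of Hollis and me is a knight" — true. ✓
  Hollis (knave): "Jack is the same type as Pia" — false. ✓
This is the unique consistent assignment.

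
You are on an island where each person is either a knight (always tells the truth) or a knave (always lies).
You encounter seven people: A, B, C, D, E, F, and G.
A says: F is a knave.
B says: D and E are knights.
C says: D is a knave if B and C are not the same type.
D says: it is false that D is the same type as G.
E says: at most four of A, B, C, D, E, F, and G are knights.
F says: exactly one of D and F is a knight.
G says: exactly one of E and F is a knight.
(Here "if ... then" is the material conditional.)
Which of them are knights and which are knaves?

A is a knave, B is a knave, C is a knight, D is a knave, E is a knight, F is a knight, and G is a knave.

A (knave): "F is a knave" — False. ✓
As a knave, B's statement "D and E are knights" should be False; it is.
C is a knight, so "D is a knave if B and C are not the same type" must be true — and it is.
Since D is a knave, "it is false that D is the same type as G" needs to be False, which holds.
E is a knight; "at most four of A, B, C, D, E, F, and G are knights" is true, as required.
F (knight): "exactly one of D and F is a knight" — true. ✓
G is a knave, and the claim "exactly one of E and F is a knight" is indeed False.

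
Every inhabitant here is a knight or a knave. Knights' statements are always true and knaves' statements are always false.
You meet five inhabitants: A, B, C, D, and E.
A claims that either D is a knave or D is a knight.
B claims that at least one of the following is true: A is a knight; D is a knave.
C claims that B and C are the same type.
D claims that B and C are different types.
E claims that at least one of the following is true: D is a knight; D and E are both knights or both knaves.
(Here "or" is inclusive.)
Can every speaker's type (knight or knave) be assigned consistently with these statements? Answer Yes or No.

Yes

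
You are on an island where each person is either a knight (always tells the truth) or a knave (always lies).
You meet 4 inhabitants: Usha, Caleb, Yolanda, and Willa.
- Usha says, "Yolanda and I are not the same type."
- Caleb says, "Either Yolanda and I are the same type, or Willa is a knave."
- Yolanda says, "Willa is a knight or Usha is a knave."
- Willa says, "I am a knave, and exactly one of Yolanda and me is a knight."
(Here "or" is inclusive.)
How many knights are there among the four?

2

The unique consistent assignment is Usha=knight, Caleb=knight, Yolanda=knave, Willa=knave.
That has 2 knights.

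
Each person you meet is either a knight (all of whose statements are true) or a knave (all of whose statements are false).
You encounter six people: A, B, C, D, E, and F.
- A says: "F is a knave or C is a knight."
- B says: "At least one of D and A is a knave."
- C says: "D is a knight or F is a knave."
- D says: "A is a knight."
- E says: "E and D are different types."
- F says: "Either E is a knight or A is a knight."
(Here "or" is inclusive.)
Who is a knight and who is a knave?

Knights: B, E, and F. Knaves: A, C, and D.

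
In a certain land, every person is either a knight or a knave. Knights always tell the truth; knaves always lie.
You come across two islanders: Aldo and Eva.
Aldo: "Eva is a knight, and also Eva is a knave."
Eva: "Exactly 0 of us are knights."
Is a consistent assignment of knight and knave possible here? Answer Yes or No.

No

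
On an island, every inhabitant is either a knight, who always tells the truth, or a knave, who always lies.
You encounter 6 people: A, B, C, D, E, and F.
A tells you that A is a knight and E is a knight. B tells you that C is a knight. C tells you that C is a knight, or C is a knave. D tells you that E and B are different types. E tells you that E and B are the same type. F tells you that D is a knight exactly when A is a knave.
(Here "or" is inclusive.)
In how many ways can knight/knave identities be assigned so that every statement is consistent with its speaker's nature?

3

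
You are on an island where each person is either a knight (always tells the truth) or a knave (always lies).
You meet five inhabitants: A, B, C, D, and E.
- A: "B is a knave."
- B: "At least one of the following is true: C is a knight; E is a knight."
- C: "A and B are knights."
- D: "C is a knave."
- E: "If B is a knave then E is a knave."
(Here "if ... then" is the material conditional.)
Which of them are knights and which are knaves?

A is a knave; "B is a knave" is false, as required.
B (knight): "at least one of the following is true: C is a knight; E is a knight" — true. ✓
Since C is a knave, "A and B are knights" needs to be false, which holds.
D is a knight, and the claim "C is a knave" is indeed true.
As a knight, E's statement "if B is a knave then E is a knave" should be true; it is.

A is a knave, B is a knight, C is a knave, D is a knight, and E is a knight.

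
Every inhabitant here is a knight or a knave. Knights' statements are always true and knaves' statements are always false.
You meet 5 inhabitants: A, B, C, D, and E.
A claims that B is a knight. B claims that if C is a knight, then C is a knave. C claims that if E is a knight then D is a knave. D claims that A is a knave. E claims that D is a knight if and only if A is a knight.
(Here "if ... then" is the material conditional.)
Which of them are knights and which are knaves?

Knights: C and D. Knaves: A, B, and E.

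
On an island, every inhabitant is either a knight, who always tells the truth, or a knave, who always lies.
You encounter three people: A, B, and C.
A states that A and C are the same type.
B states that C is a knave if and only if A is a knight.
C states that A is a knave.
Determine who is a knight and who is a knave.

Suppose A is a knight. Then A's statement "A and C are the same type" would have to be true. Checking the 4 ways to assign the others, none is consistent with every speaker.
(For instance, with B=knight, C=knight, B's claim "C is a knave if and only if A is a knight" comes out false where it would need to be true.)
So A must be a knave, making "A and C are the same type" false. Taking A=knave, B=knight, C=knight, each remaining statement checks out:
  B (knight): "C is a knave if and only if A is a knight" — true. ✓
  C (knight): "A is a knave" — true. ✓
This is the unique consistent assignment.

A is a knave, B is a knight, and C is a knight.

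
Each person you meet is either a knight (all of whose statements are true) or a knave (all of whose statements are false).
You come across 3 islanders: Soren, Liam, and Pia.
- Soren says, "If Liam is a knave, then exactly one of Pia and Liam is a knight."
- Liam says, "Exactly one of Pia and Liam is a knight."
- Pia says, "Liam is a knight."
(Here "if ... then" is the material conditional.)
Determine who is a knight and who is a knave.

Soren is a knave, and the claim "if Liam is a knave, then exactly one of Pia and Liam is a knight" is indeed False.
Liam is a knave; "exactly one of Pia and Liam is a knight" is False, as required.
As a knave, Pia's statement "Liam is a knight" should be False; it is.

Knights: none. Knaves: Soren, Liam, and Pia.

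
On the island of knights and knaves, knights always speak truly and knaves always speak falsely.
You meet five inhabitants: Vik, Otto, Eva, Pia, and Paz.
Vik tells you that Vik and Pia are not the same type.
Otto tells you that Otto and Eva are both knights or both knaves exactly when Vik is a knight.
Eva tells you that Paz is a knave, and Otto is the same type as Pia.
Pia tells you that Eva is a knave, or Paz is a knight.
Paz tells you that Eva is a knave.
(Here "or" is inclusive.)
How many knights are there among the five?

The unique consistent assignment is Vik=knight, Otto=knave, Eva=knight, Pia=knave, Paz=knave.
That has 2 knights.

2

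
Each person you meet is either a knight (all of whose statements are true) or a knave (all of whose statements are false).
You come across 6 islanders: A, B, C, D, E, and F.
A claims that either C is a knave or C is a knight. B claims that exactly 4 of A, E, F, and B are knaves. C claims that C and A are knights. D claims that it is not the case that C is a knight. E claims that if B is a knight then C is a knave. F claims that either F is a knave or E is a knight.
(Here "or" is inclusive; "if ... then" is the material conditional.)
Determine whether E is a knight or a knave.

E is a knight.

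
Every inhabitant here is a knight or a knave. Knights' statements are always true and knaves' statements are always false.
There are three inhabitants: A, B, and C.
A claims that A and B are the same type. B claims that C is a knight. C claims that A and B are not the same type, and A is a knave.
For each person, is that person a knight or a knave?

As a knave, A's statement "A and B are the same type" should be False; it is.
Since B is a knight, "C is a knight" needs to be true, which holds.
As a knight, C's statement "A and B are not the same type, and A is a knave" should be true; it is.

A is a knave, B is a knight, and C is a knight.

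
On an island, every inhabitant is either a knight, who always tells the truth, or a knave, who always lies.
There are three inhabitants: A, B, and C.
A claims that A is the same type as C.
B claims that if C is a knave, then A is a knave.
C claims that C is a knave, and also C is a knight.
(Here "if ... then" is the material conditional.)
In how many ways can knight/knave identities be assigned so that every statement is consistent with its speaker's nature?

0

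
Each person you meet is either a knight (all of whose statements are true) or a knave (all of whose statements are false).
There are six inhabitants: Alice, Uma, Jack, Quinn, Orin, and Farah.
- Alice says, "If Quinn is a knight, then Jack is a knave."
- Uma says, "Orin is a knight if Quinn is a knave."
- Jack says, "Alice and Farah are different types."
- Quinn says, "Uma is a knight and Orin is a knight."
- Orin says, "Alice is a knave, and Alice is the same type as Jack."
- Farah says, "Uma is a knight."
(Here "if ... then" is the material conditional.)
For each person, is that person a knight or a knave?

Alice is a knight, so "if Quinn is a knight, then Jack is a knave" must be True — and it is.
Uma is a knave, so "Orin is a knight if Quinn is a knave" must be false — and it is.
Jack is a knight; "Alice and Farah are different types" is True, as required.
Quinn is a knave, and the claim "Uma is a knight and Orin is a knight" is indeed false.
As a knave, Orin's statement "Alice is a knave, and Alice is the same type as Jack" should be false; it is.
Farah is a knave, and the claim "Uma is a knight" is indeed false.

Alice is a knight, Uma is a knave, Jack is a knight, Quinn is a knave, Orin is a knave, and Farah is a knave.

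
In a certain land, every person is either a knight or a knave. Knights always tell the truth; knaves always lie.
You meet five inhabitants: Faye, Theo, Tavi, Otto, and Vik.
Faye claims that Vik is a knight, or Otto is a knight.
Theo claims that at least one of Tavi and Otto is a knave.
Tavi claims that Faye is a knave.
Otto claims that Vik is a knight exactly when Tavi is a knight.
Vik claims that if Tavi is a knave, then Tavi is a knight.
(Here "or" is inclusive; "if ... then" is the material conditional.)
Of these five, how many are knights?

The unique consistent assignment is Faye=knight, Theo=knight, Tavi=knave, Otto=knight, Vik=knave.
That has 3 knights.

3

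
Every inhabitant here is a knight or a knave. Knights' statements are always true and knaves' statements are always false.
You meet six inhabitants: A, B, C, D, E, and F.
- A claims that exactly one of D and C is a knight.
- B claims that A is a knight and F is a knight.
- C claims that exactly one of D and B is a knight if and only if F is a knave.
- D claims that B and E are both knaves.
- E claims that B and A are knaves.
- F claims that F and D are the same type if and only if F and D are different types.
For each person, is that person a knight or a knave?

A is a knave, B is a knave, C is a knave, D is a knave, E is a knight, and F is a knave.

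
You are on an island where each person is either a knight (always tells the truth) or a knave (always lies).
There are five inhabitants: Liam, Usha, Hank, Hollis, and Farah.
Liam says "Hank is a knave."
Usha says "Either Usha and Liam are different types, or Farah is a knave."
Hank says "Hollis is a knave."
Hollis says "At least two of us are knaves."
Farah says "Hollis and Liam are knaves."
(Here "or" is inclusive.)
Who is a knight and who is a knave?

Liam is a knight, Usha is a knight, Hank is a knave, Hollis is a knight, and Farah is a knave.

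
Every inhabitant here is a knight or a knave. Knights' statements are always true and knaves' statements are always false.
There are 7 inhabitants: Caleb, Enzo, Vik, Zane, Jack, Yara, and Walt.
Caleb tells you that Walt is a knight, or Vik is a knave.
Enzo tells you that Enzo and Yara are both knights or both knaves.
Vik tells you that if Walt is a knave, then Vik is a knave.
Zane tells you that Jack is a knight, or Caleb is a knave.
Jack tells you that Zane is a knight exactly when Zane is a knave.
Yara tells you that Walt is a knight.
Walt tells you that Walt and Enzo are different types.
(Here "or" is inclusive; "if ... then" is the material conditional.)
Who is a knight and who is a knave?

Caleb is a knight, Enzo is a knave, Vik is a knight, Zane is a knave, Jack is a knave, Yara is a knight, and Walt is a knight.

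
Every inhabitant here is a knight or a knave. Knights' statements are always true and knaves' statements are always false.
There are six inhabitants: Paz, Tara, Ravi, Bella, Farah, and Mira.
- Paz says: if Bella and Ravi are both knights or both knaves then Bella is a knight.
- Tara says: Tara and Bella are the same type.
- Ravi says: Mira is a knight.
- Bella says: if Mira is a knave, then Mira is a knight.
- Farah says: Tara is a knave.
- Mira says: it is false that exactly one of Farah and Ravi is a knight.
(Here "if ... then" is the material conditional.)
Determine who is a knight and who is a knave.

Paz is a knight, Tara is a knave, Ravi is a knight, Bella is a knight, Farah is a knight, and Mira is a knight.

As a knight, Paz's statement "if Bella and Ravi are both knights or both knaves then Bella is a knight" should be true; it is.
Tara (knave): "Tara and Bella are the same type" — False. ✓
Ravi is a knight; "Mira is a knight" is true, as required.
Bella is a knight; "if Mira is a knave, then Mira is a knight" is true, as required.
As a knight, Farah's statement "Tara is a knave" should be true; it is.
Mira (knight): "it is false that exactly one of Farah and Ravi is a knight" — true. ✓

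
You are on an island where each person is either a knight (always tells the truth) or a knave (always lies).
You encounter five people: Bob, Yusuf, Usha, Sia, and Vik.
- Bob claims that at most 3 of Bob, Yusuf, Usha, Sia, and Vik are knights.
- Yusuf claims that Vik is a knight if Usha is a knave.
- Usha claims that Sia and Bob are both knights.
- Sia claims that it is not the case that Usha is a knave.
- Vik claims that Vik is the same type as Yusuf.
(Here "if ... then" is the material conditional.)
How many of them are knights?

3

The unique consistent assignment is Bob=knight, Yusuf=knight, Usha=knave, Sia=knave, Vik=knight.
That has 3 knights.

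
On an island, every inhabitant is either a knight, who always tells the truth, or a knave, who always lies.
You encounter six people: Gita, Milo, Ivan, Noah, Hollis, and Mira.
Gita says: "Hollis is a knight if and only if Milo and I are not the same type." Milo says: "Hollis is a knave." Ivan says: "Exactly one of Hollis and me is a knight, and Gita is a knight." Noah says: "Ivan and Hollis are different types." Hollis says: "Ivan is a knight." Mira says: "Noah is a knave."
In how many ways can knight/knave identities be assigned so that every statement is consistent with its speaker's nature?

Consistent assignments:
  Gita=knight, Milo=knight, Ivan=knave, Noah=knave, Hollis=knave, Mira=knight
  Gita=knave, Milo=knight, Ivan=knave, Noah=knave, Hollis=knave, Mira=knight

2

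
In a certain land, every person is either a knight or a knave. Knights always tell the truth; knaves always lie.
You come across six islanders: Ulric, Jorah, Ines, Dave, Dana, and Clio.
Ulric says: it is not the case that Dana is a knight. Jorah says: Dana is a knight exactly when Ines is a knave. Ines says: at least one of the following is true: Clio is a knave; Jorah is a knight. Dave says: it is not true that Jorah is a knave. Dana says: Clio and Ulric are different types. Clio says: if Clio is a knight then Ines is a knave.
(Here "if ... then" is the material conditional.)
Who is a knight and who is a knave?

Ulric is a knight, Jorah is a knave, Ines is a knave, Dave is a knave, Dana is a knave, and Clio is a knight.

Ulric (knight): "it is not the case that Dana is a knight" — True. ✓
Jorah is a knave; "Dana is a knight exactly when Ines is a knave" is false, as required.
Ines is a knave, so "at least one of the following is true: Clio is a knave; Jorah is a knight" must be false — and it is.
Dave is a knave; "it is not true that Jorah is a knave" is false, as required.
Dana (knave): "Clio and Ulric are different types" — false. ✓
Clio is a knight; "if Clio is a knight then Ines is a knave" is True, as required.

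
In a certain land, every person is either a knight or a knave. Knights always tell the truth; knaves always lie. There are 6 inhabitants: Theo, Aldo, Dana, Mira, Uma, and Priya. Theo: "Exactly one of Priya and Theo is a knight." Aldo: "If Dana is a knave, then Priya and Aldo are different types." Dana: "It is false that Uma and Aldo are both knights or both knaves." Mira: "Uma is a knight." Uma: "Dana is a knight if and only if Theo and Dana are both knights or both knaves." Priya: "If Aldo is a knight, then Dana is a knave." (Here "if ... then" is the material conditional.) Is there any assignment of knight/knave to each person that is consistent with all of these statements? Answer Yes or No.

Yes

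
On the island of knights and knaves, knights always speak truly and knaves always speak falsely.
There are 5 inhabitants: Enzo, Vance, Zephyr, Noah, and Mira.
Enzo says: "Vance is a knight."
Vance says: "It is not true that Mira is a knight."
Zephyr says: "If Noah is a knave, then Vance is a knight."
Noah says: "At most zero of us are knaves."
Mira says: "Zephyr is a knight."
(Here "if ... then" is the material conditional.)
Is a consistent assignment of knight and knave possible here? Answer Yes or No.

No

Checking all 32 assignments, each has at least one speaker whose statement's truth value contradicts their type.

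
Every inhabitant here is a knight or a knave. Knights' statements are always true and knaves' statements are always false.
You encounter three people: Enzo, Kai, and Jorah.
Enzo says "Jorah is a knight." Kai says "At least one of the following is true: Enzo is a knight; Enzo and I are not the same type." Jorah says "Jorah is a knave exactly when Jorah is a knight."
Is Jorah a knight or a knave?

Jorah is a knave.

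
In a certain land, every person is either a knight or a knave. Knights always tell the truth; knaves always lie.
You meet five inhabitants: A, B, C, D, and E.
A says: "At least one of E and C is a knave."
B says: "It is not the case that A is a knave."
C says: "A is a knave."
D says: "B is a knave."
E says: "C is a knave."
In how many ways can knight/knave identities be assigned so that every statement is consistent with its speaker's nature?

1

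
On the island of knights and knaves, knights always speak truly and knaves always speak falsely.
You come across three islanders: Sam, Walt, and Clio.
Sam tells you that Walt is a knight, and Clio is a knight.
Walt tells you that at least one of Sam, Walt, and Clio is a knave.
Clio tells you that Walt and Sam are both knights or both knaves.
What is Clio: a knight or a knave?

Clio is a knave.

Consistent assignments: {Sam=knave, Walt=knight, Clio=knave}
In every consistent assignment, Clio is a knave.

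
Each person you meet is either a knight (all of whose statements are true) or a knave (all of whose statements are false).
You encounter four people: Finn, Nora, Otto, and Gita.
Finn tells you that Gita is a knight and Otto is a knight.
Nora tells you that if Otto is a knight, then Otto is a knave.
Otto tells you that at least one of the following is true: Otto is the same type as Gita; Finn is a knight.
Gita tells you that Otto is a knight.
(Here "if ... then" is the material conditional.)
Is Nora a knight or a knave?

Consistent assignments: {Finn=knight, Nora=knave, Otto=knight, Gita=knight}
In every consistent assignment, Nora is a knave.

Nora is a knave.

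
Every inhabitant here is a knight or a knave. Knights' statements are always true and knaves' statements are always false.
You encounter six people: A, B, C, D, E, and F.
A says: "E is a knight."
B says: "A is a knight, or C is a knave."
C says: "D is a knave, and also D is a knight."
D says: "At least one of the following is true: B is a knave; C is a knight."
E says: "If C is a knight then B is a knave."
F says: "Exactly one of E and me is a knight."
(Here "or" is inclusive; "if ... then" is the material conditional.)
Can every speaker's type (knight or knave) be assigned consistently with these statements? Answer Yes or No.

No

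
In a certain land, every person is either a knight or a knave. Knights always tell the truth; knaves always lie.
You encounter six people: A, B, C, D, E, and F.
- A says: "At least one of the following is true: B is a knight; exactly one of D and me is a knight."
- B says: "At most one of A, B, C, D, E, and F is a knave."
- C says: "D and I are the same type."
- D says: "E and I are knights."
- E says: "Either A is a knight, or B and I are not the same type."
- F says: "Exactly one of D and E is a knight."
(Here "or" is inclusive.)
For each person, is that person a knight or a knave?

A is a knight, B is a knight, C is a knight, D is a knight, E is a knight, and F is a knave.

As a knight, A's statement "at least one of the following is true: B is a knight; exactly one of D and me is a knight" should be True; it is.
B is a knight; "at most one of A, B, C, D, E, and F is a knave" is True, as required.
Since C is a knight, "D and I are the same type" needs to be True, which holds.
D is a knight; "E and I are knights" is True, as required.
As a knight, E's statement "either A is a knight, or B and I are not the same type" should be True; it is.
As a knave, F's statement "exactly one of D and E is a knight" should be False; it is.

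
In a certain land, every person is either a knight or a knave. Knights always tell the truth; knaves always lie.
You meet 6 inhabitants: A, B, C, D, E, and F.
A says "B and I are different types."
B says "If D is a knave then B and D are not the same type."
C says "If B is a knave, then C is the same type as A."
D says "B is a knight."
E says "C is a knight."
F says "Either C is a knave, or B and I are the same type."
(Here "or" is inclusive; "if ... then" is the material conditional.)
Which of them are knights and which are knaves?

A is a knight, and the claim "B and I are different types" is indeed True.
B is a knave, so "if D is a knave then B and D are not the same type" must be False — and it is.
C is a knave, so "if B is a knave, then C is the same type as A" must be False — and it is.
D is a knave, and the claim "B is a knight" is indeed False.
E (knave): "C is a knight" — False. ✓
F is a knight; "either C is a knave, or B and I are the same type" is True, as required.

Knights: A and F. Knaves: B, C, D, and E.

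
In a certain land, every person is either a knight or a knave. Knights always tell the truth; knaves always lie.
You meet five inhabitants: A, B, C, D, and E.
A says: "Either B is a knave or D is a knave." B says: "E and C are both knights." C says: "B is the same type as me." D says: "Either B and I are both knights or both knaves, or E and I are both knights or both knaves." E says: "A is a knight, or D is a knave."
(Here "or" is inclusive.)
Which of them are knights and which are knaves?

Knights: A, B, C, and E. Knaves: D.

A (knight): "either B is a knave or D is a knave" — True. ✓
B (knight): "E and C are both knights" — True. ✓
Since C is a knight, "B is the same type as me" needs to be True, which holds.
D is a knave, so "either B and I are both knights or both knaves, or E and I are both knights or both knaves" must be false — and it is.
As a knight, E's statement "A is a knight, or D is a knave" should be True; it is.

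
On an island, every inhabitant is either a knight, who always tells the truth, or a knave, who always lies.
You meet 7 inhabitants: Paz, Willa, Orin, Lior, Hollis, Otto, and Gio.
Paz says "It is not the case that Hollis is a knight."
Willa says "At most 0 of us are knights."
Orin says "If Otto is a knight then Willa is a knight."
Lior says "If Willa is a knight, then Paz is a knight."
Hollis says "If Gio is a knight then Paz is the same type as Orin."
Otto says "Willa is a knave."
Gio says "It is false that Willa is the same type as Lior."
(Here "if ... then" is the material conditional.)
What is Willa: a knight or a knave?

Willa is a knave.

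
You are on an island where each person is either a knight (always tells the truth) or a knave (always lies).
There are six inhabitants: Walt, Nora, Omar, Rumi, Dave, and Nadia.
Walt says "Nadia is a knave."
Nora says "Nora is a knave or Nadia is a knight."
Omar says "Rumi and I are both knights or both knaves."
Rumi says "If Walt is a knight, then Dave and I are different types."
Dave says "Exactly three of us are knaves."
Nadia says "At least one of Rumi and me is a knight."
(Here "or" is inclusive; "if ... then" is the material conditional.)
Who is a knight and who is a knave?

Walt is a knave, so "Nadia is a knave" must be False — and it is.
Nora is a knight; "Nora is a knave or Nadia is a knight" is True, as required.
Since Omar is a knight, "Rumi and I are both knights or both knaves" needs to be True, which holds.
Since Rumi is a knight, "if Walt is a knight, then Dave and I are different types" needs to be True, which holds.
Dave (knave): "exactly three of us are knaves" — False. ✓
As a knight, Nadia's statement "at least one of Rumi and me is a knight" should be True; it is.

Walt is a knave, Nora is a knight, Omar is a knight, Rumi is a knight, Dave is a knave, and Nadia is a knight.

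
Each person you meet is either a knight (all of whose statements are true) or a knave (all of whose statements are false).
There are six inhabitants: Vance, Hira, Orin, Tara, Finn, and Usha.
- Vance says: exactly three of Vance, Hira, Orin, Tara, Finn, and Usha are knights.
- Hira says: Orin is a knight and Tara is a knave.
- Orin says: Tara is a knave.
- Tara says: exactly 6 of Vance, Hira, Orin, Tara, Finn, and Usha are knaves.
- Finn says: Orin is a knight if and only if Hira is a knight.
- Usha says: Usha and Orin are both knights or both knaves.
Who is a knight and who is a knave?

Vance is a knave, Hira is a knight, Orin is a knight, Tara is a knave, Finn is a knight, and Usha is a knight.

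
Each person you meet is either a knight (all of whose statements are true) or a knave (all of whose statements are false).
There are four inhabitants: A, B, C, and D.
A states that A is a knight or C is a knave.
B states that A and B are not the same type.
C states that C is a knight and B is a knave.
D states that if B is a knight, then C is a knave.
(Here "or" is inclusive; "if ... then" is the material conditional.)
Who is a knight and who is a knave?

Suppose A is a knight. Then A's statement "A is a knight or C is a knave" would have to be true. Checking the 8 ways to assign the others, none is consistent with every speaker.
(For instance, with B=knave, C=knight, D=knight, B's claim "A and B are not the same type" comes out true where it would need to be false.)
So A must be a knave, making "A is a knight or C is a knave" false. Taking A=knave, B=knave, C=knight, D=knight, each remaining statement checks out:
  B (knave): "A and B are not the same type" — false. ✓
  C (knight): "C is a knight and B is a knave" — true. ✓
  D (knight): "if B is a knight, then C is a knave" — true. ✓
This is the unique consistent assignment.

A is a knave, B is a knave, C is a knight, and D is a knight.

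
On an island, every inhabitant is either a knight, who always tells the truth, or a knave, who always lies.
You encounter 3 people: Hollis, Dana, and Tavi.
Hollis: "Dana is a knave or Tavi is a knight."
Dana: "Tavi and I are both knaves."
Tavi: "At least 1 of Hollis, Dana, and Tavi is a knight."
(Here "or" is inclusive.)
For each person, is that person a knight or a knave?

Suppose Hollis is a knave. Then Hollis's statement "Dana is a knave or Tavi is a knight" would have to be false. Checking the 4 ways to assign the others, none is consistent with every speaker.
(For instance, with Dana=knave, Tavi=knight, Hollis's claim "Dana is a knave or Tavi is a knight" comes out true where it would need to be false.)
So Hollis must be a knight, making "Dana is a knave or Tavi is a knight" true. Taking Hollis=knight, Dana=knave, Tavi=knight, each remaining statement checks out:
  Dana (knave): "Tavi and I are both knaves" — false. ✓
  Tavi (knight): "at least 1 of Hollis, Dana, and Tavi is a knight" — true. ✓
This is the unique consistent assignment.

Knights: Hollis and Tavi. Knaves: Dana.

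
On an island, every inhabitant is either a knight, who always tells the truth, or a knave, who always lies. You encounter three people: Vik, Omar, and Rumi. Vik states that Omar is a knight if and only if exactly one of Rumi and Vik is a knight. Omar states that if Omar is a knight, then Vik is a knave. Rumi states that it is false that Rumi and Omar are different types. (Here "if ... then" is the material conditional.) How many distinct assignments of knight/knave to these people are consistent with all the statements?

1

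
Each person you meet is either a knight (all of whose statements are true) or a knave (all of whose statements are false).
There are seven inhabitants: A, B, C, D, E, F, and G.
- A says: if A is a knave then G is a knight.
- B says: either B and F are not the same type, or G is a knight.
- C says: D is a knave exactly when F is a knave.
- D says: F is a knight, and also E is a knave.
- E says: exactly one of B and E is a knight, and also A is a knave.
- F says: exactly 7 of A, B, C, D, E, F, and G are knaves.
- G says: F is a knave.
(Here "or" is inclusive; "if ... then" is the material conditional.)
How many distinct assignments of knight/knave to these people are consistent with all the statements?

Consistent assignments:
  A=knight, B=knight, C=knight, D=knave, E=knave, F=knave, G=knight

1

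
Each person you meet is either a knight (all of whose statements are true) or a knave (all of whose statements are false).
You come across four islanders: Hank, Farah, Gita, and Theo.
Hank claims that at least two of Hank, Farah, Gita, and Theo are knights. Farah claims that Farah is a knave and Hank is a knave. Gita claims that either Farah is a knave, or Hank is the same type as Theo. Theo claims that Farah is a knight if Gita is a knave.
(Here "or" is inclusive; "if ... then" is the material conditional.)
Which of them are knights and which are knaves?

Knights: Hank, Gita, and Theo. Knaves: Farah.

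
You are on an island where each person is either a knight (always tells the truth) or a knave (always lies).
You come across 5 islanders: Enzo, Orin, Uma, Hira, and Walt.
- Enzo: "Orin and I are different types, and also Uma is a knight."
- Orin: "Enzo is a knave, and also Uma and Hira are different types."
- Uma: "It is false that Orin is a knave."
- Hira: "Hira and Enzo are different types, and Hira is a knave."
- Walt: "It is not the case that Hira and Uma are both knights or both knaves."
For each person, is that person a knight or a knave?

As a knave, Enzo's statement "Orin and I are different types, and also Uma is a knight" should be False; it is.
Orin is a knave, so "Enzo is a knave, and also Uma and Hira are different types" must be False — and it is.
Uma (knave): "it is false that Orin is a knave" — False. ✓
Hira is a knave, and the claim "Hira and Enzo are different types, and Hira is a knave" is indeed False.
Walt is a knave, so "it is not the case that Hira and Uma are both knights or both knaves" must be False — and it is.

Knights: none. Knaves: Enzo, Orin, Uma, Hira, and Walt.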